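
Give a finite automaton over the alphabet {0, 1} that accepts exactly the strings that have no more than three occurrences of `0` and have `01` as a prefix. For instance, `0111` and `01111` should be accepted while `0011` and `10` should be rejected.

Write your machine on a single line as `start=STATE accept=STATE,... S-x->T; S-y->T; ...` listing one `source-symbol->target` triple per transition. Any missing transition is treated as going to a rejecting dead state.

Build one automaton per condition and run them in lockstep. One (5 states) tracks the count of `0`s, saturating at 4; the other (4 states) tracks whether the input so far still matches the prefix `01`. Each combined state is a pair, one component from each; accept when both components accept. After merging equivalent states the machine shrinks.
With 6 states:
        0   1  
>  s0   s1  s2 
   s1   s2  s3 
   s2   s2  s2 
 * s3   s4  s3 
 * s4   s5  s4 
 * s5   s2  s5 
(> = start, * = accepting)

start=s0; accept=s3,s4,s5; s0-0->s1; s0-1->s2; s1-0->s2; s1-1->s3; s2-0->s2; s2-1->s2; s3-0->s4; s3-1->s3; s4-0->s5; s4-1->s4; s5-0->s2; s5-1->s5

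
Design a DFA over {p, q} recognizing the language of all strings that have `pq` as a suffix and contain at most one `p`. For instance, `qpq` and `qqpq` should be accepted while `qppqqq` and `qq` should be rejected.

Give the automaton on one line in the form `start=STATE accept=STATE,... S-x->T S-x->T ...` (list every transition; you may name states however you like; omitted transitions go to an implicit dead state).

Build one automaton per condition and run them in lockstep. The first has 3 states tracking how much of the suffix `pq` has currently been matched; the second has 3 states tracking the count of `p`s, saturating at 2. A product state is a pair (one from each), accepting exactly when both do. After merging equivalent states the machine shrinks.
A 4-state machine:
        p   q  
>  S0   S1  S0 
   S1   S2  S3 
   S2   S2  S2 
 * S3   S2  S2 
(> = start, * = accepting)

start=S0 accept=S3 S0-p->S1 S0-q->S0 S1-p->S2 S1-q->S3 S2-p->S2 S2-q->S2 S3-p->S2 S3-q->S2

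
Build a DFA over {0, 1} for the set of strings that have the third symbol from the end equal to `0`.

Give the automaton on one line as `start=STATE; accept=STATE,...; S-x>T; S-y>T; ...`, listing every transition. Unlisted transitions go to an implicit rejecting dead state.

start=q0; accept=q7,q8,q9,q10; q0-0>q1; q0-1>q2; q1-0>q3; q1-1>q4; q2-0>q5; q2-1>q6; q3-0>q7; q3-1>q8; q4-0>q9; q4-1>q10; q5-0>q11; q5-1>q12; q6-0>q13; q6-1>q14; q7-0>q7; q7-1>q8; q8-0>q9; q8-1>q10; q9-0>q11; q9-1>q12; q10-0>q13; q10-1>q14; q11-0>q7; q11-1>q8; q12-0>q9; q12-1>q10; q13-0>q11; q13-1>q12; q14-0>q13; q14-1>q14

A DFA must remember the last 3 symbols (since which symbol is third-to-last isn't known until the input ends). Use one state per possible window of the last ≤3 symbols; accept from those whose window starts with `0`.
A 15-state machine:
          0    1  
>  q0     q1   q2 
   q1     q3   q4 
   q2     q5   q6 
   q3     q7   q8 
   q4     q9  q10 
   q5    q11  q12 
   q6    q13  q14 
 * q7     q7   q8 
 * q8     q9  q10 
 * q9    q11  q12 
 * q10   q13  q14 
   q11    q7   q8 
   q12    q9  q10 
   q13   q11  q12 
   q14   q13  q14 
(> = start, * = accepting)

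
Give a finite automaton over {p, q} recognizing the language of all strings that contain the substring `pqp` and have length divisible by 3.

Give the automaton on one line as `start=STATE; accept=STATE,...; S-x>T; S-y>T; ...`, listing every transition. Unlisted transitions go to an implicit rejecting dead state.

start=S0; accept=S8; S0-p>S1; S0-q>S2; S1-p>S3; S1-q>S4; S2-p>S3; S2-q>S5; S3-p>S6; S3-q>S7; S4-p>S8; S4-q>S0; S5-p>S6; S5-q>S0; S6-p>S1; S6-q>S9; S7-p>S10; S7-q>S2; S8-p>S10; S8-q>S10; S9-p>S11; S9-q>S5; S10-p>S11; S10-q>S11; S11-p>S8; S11-q>S8

Build one automaton per condition and run them in lockstep. The first has 4 states tracking whether and how much of `pqp` has been seen; the second has 3 states tracking the input length modulo 3. A product state is a pair (one from each), accepting exactly when both do.
12 states suffice.
          p    q  
>  S0     S1   S2 
   S1     S3   S4 
   S2     S3   S5 
   S3     S6   S7 
   S4     S8   S0 
   S5     S6   S0 
   S6     S1   S9 
   S7    S10   S2 
 * S8    S10  S10 
   S9    S11   S5 
   S10   S11  S11 
   S11    S8   S8 
(> = start, * = accepting)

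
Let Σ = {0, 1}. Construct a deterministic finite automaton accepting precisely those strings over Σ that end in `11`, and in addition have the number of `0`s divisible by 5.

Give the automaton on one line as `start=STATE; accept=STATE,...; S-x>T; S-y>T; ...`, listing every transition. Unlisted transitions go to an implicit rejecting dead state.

Build one automaton per condition and run them in lockstep. One (3 states) tracks how much of the suffix `11` has currently been matched; the other (5 states) tracks the count of `0`s modulo 5. Each combined state is a pair, one component from each; accept when both components accept.
       0  1 
>  A   B  C 
   B   D  E 
   C   B  F 
   D   G  H 
   E   D  I 
 * F   B  F 
   G   J  K 
   H   G  L 
   I   D  I 
   J   A  M 
   K   J  N 
   L   G  L 
   M   A  O 
   N   J  N 
   O   A  O 
(> = start, * = accepting)

start=A; accept=F; A-0>B; A-1>C; B-0>D; B-1>E; C-0>B; C-1>F; D-0>G; D-1>H; E-0>D; E-1>I; F-0>B; F-1>F; G-0>J; G-1>K; H-0>G; H-1>L; I-0>D; I-1>I; J-0>A; J-1>M; K-0>J; K-1>N; L-0>G; L-1>L; M-0>A; M-1>O; N-0>J; N-1>N; O-0>A; O-1>O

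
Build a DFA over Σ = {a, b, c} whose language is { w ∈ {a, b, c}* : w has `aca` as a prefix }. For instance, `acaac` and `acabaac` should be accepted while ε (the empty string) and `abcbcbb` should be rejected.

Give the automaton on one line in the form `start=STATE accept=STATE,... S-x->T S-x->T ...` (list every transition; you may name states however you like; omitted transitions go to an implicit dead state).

Check the first 3 symbols one by one: S0 through S2 record how many have matched `aca` so far; any wrong symbol goes to the dead state S4. After all 3 match we enter the accepting sink S3.
A 5-state machine:
        a   b   c  
>  S0   S1  S4  S4 
   S1   S4  S4  S2 
   S2   S3  S4  S4 
 * S3   S3  S3  S3 
   S4   S4  S4  S4 
(> = start, * = accepting)

start=S0 accept=S3 S0-a->S1 S0-b->S4 S0-c->S4 S1-a->S4 S1-b->S4 S1-c->S2 S2-a->S3 S2-b->S4 S2-c->S4 S3-a->S3 S3-b->S3 S3-c->S3 S4-a->S4 S4-b->S4 S4-c->S4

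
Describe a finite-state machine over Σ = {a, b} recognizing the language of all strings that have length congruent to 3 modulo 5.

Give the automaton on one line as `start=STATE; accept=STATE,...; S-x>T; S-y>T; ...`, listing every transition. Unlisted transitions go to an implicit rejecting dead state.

Count input length modulo 5: every symbol advances one step around the cycle s0 → s1 → s2 → s3 → s4 → s0. Accept at s3.
        a   b  
>  s0   s1  s1 
   s1   s2  s2 
   s2   s3  s3 
 * s3   s4  s4 
   s4   s0  s0 
(> = start, * = accepting)

start=s0; accept=s3; s0-a>s1; s0-b>s1; s1-a>s2; s1-b>s2; s2-a>s3; s2-b>s3; s3-a>s4; s3-b>s4; s4-a>s0; s4-b>s0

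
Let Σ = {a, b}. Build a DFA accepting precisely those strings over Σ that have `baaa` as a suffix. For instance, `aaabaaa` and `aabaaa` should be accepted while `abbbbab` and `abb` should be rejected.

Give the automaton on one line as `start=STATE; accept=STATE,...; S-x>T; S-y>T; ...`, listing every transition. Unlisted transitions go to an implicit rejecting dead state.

start=q0; accept=q4; q0-a>q0; q0-b>q1; q1-a>q2; q1-b>q1; q2-a>q3; q2-b>q1; q3-a>q4; q3-b>q1; q4-a>q0; q4-b>q1

Let each state record the length of the longest suffix of the input read so far that is also a prefix of `baaa`. q1 means the last symbol is `b`; q2 means the last 2 symbols are `ba`; q3 means the last 3 symbols are `baa`; q4 means the last 4 symbols are `baaa`. Accept only at q4, where the string currently ends in `baaa`.
With 5 states:
        a   b  
>  q0   q0  q1 
   q1   q2  q1 
   q2   q3  q1 
   q3   q4  q1 
 * q4   q0  q1 
(> = start, * = accepting)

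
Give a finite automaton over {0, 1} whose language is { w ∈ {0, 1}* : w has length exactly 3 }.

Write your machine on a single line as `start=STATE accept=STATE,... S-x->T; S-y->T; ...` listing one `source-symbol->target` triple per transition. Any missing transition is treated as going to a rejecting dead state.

start=q0; accept=q3; q0-0->q1; q0-1->q1; q1-0->q2; q1-1->q2; q2-0->q3; q2-1->q3; q3-0->q4; q3-1->q4; q4-0->q4; q4-1->q4

We only need to distinguish lengths 0, 1, …, 3, and '>3'. Chain q0 → q1 → q2 → q3 → q4 on every symbol, with q4 looping. Accepting states: {q3}.
5 states suffice.
        0   1  
>  q0   q1  q1 
   q1   q2  q2 
   q2   q3  q3 
 * q3   q4  q4 
   q4   q4  q4 
(> = start, * = accepting)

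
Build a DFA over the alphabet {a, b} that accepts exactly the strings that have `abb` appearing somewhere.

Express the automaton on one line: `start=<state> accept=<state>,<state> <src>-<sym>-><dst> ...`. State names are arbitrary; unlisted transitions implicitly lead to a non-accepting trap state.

start=s0 accept=s3 s0-a->s1 s0-b->s0 s1-a->s1 s1-b->s2 s2-a->s1 s2-b->s3 s3-a->s3 s3-b->s3

States s0..s2 record the length of the longest prefix of `abb` that matches the current input suffix. Reaching s3 means `abb` has been seen, and we stay there forever. Accept from s3.
With 4 states:
        a   b  
>  s0   s1  s0 
   s1   s1  s2 
   s2   s1  s3 
 * s3   s3  s3 
(> = start, * = accepting)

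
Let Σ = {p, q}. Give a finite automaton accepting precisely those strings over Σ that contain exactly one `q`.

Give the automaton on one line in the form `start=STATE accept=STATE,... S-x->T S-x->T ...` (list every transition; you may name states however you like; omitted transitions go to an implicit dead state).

start=S0 accept=S1 S0-p->S0 S0-q->S1 S1-p->S1 S1-q->S2 S2-p->S2 S2-q->S2

Only the number of `q`s matters, and only up to 2. Make a chain S0 → S1 → S2 advanced by each `q` (with S2 absorbing); every other symbol self-loops. The accepting set is {S1}.
A 3-state machine:
        p   q  
>  S0   S0  S1 
 * S1   S1  S2 
   S2   S2  S2 
(> = start, * = accepting)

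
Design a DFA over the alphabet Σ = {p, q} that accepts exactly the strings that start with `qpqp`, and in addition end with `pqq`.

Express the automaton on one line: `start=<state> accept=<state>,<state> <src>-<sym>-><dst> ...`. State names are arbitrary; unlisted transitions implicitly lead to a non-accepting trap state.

Handle the two conditions separately and then intersect. The first has 6 states tracking whether the input so far still matches the prefix `qpqp`; the second has 4 states tracking how much of the suffix `pqq` has currently been matched. A product state is a pair (one from each), accepting exactly when both do. Minimizing collapses redundant product states.
        p   q  
>  S0   S1  S2 
   S1   S1  S1 
   S2   S3  S1 
   S3   S1  S4 
   S4   S5  S1 
   S5   S5  S6 
   S6   S5  S7 
 * S7   S5  S8 
   S8   S5  S8 
(> = start, * = accepting)

start=S0 accept=S7 S0-p->S1 S0-q->S2 S1-p->S1 S1-q->S1 S2-p->S3 S2-q->S1 S3-p->S1 S3-q->S4 S4-p->S5 S4-q->S1 S5-p->S5 S5-q->S6 S6-p->S5 S6-q->S7 S7-p->S5 S7-q->S8 S8-p->S5 S8-q->S8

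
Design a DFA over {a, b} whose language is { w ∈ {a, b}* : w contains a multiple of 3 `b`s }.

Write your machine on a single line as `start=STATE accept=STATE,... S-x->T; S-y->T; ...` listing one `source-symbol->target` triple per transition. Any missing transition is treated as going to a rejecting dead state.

The only thing that matters is how many `b`s have appeared, reduced mod 3. Use one state per residue: s0 for 0, …, s2 for 2. Reading `b` moves to the next residue; anything else stays put. s0 is accepting.
With 3 states:
        a   b  
>* s0   s0  s1 
   s1   s1  s2 
   s2   s2  s0 
(> = start, * = accepting)

start=s0; accept=s0; s0-a->s0; s0-b->s1; s1-a->s1; s1-b->s2; s2-a->s2; s2-b->s0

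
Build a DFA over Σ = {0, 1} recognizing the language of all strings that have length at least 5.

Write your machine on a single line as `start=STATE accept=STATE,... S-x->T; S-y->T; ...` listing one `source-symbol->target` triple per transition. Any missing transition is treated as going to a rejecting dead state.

We only need to distinguish lengths 0, 1, …, 5, and '>5'. Chain A → B → C → D → E → F → G on every symbol, with G looping. Accepting states: {F, G}.
       0  1 
>  A   B  B 
   B   C  C 
   C   D  D 
   D   E  E 
   E   F  F 
 * F   G  G 
 * G   G  G 
(> = start, * = accepting)

start=A; accept=F,G; A-0->B; A-1->B; B-0->C; B-1->C; C-0->D; C-1->D; D-0->E; D-1->E; E-0->F; E-1->F; F-0->G; F-1->G; G-0->G; G-1->G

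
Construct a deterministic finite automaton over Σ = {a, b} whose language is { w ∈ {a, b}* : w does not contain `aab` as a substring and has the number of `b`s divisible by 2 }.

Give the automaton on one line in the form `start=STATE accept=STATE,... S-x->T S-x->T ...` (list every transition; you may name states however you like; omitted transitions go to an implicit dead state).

Handle the two conditions separately and then intersect. One (4 states) tracks partial matches of the forbidden pattern `aab`; the other (2 states) tracks the count of `b`s modulo 2. Each combined state is a pair, one component from each; accept when both components accept.
        a   b  
>* s0   s1  s2 
 * s1   s3  s2 
   s2   s4  s0 
 * s3   s3  s5 
   s4   s6  s0 
   s5   s5  s7 
   s6   s6  s7 
   s7   s7  s5 
(> = start, * = accepting)

start=s0 accept=s0,s1,s3 s0-a->s1 s0-b->s2 s1-a->s3 s1-b->s2 s2-a->s4 s2-b->s0 s3-a->s3 s3-b->s5 s4-a->s6 s4-b->s0 s5-a->s5 s5-b->s7 s6-a->s6 s6-b->s7 s7-a->s7 s7-b->s5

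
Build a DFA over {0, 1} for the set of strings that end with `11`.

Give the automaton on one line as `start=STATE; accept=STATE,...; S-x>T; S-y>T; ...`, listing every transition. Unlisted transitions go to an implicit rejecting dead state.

start=S0; accept=S2; S0-0>S0; S0-1>S1; S1-0>S0; S1-1>S2; S2-0>S0; S2-1>S2

Let each state record the length of the longest suffix of the input read so far that is also a prefix of `11`. S1 means the last symbol is `1`; S2 means the last 2 symbols are `11`. Accept only at S2, where the string currently ends in `11`.
        0   1  
>  S0   S0  S1 
   S1   S0  S2 
 * S2   S0  S2 
(> = start, * = accepting)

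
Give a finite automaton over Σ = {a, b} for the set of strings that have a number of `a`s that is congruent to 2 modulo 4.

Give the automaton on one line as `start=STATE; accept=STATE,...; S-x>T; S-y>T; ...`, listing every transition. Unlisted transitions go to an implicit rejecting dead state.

start=s0; accept=s2; s0-a>s1; s0-b>s0; s1-a>s2; s1-b>s1; s2-a>s3; s2-b>s2; s3-a>s0; s3-b>s3

Keep the running count of `a`s modulo 4: each `a` advances along the cycle s0 → s1 → s2 → s3 → s0 while other symbols loop. Accept at s2.
        a   b  
>  s0   s1  s0 
   s1   s2  s1 
 * s2   s3  s2 
   s3   s0  s3 
(> = start, * = accepting)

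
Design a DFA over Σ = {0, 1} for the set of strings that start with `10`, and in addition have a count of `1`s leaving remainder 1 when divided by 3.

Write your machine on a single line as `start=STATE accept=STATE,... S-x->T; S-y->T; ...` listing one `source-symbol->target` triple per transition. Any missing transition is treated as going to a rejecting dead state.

Run two small machines in parallel and take their product. One (4 states) tracks whether the input so far still matches the prefix `10`; the other (3 states) tracks the count of `1`s modulo 3. Each combined state is a pair, one component from each; accept when both components accept.
With 8 states:
        0   1  
>  q0   q1  q2 
   q1   q1  q3 
   q2   q4  q5 
   q3   q3  q5 
 * q4   q4  q6 
   q5   q5  q1 
   q6   q6  q7 
   q7   q7  q4 
(> = start, * = accepting)

start=q0; accept=q4; q0-0->q1; q0-1->q2; q1-0->q1; q1-1->q3; q2-0->q4; q2-1->q5; q3-0->q3; q3-1->q5; q4-0->q4; q4-1->q6; q5-0->q5; q5-1->q1; q6-0->q6; q6-1->q7; q7-0->q7; q7-1->q4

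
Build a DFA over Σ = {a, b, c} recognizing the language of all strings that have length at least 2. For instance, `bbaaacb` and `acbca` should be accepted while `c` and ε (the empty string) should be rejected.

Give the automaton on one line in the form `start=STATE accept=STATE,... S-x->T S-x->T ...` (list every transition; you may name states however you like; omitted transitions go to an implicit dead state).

We only need to distinguish lengths 0, 1, …, 2, and '>2'. Chain S0 → S1 → S2 → S3 on every symbol, with S3 looping. Accepting states: {S2, S3}.
4 states suffice.
        a   b   c  
>  S0   S1  S1  S1 
   S1   S2  S2  S2 
 * S2   S3  S3  S3 
 * S3   S3  S3  S3 
(> = start, * = accepting)

start=S0 accept=S2,S3 S0-a->S1 S0-b->S1 S0-c->S1 S1-a->S2 S1-b->S2 S1-c->S2 S2-a->S3 S2-b->S3 S2-c->S3 S3-a->S3 S3-b->S3 S3-c->S3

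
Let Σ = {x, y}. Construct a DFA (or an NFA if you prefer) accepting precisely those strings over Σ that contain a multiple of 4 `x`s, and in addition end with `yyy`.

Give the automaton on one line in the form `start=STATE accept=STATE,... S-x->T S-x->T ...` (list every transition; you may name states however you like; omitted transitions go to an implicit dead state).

Run two small machines in parallel and take their product. One (4 states) tracks the count of `x`s modulo 4; the other (4 states) tracks how much of the suffix `yyy` has currently been matched. Each combined state is a pair, one component from each; accept when both components accept.
16 states suffice.
       x  y 
>  A   B  C 
   B   D  E 
   C   B  F 
   D   G  H 
   E   D  I 
   F   B  J 
   G   A  K 
   H   G  L 
   I   D  M 
 * J   B  J 
   K   A  N 
   L   G  O 
   M   D  M 
   N   A  P 
   O   G  O 
   P   A  P 
(> = start, * = accepting)

start=A accept=J A-x->B A-y->C B-x->D B-y->E C-x->B C-y->F D-x->G D-y->H E-x->D E-y->I F-x->B F-y->J G-x->A G-y->K H-x->G H-y->L I-x->D I-y->M J-x->B J-y->J K-x->A K-y->N L-x->G L-y->O M-x->D M-y->M N-x->A N-y->P O-x->G O-y->O P-x->A P-y->P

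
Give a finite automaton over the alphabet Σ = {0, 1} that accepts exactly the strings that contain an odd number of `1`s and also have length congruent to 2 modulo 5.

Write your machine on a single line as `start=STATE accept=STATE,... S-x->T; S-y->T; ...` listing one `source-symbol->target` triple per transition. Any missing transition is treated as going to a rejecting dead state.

Build one automaton per condition and run them in lockstep. One (2 states) tracks the count of `1`s modulo 2; the other (5 states) tracks the input length modulo 5. Each combined state is a pair, one component from each; accept when both components accept.
A 10-state machine:
        0   1  
>  S0   S1  S2 
   S1   S3  S4 
   S2   S4  S3 
   S3   S5  S6 
 * S4   S6  S5 
   S5   S7  S8 
   S6   S8  S7 
   S7   S0  S9 
   S8   S9  S0 
   S9   S2  S1 
(> = start, * = accepting)

start=S0; accept=S4; S0-0->S1; S0-1->S2; S1-0->S3; S1-1->S4; S2-0->S4; S2-1->S3; S3-0->S5; S3-1->S6; S4-0->S6; S4-1->S5; S5-0->S7; S5-1->S8; S6-0->S8; S6-1->S7; S7-0->S0; S7-1->S9; S8-0->S9; S8-1->S0; S9-0->S2; S9-1->S1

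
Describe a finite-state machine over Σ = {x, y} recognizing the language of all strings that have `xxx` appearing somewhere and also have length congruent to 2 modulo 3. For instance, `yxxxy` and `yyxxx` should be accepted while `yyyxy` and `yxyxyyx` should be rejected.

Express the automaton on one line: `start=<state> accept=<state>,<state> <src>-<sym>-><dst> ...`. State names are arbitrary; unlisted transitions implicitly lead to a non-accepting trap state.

start=q0 accept=q11 q0-x->q1 q0-y->q2 q1-x->q3 q1-y->q4 q2-x->q5 q2-y->q4 q3-x->q6 q3-y->q0 q4-x->q7 q4-y->q0 q5-x->q8 q5-y->q0 q6-x->q9 q6-y->q9 q7-x->q10 q7-y->q2 q8-x->q9 q8-y->q2 q9-x->q11 q9-y->q11 q10-x->q11 q10-y->q4 q11-x->q6 q11-y->q6

Build one automaton per condition and run them in lockstep. One (4 states) tracks whether and how much of `xxx` has been seen; the other (3 states) tracks the input length modulo 3. Each combined state is a pair, one component from each; accept when both components accept.
          x    y  
>  q0     q1   q2 
   q1     q3   q4 
   q2     q5   q4 
   q3     q6   q0 
   q4     q7   q0 
   q5     q8   q0 
   q6     q9   q9 
   q7    q10   q2 
   q8     q9   q2 
   q9    q11  q11 
   q10   q11   q4 
 * q11    q6   q6 
(> = start, * = accepting)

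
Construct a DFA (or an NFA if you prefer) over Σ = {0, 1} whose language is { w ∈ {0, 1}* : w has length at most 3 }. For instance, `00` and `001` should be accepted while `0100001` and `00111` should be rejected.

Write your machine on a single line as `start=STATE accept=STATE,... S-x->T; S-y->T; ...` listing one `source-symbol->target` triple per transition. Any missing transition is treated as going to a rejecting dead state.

Count input length up to 4: every symbol moves from q0 toward q4, which means 'more than 3' and absorbs. Accept from {q0, q1, q2, q3}.
        0   1  
>* q0   q1  q1 
 * q1   q2  q2 
 * q2   q3  q3 
 * q3   q4  q4 
   q4   q4  q4 
(> = start, * = accepting)

start=q0; accept=q0,q1,q2,q3; q0-0->q1; q0-1->q1; q1-0->q2; q1-1->q2; q2-0->q3; q2-1->q3; q3-0->q4; q3-1->q4; q4-0->q4; q4-1->q4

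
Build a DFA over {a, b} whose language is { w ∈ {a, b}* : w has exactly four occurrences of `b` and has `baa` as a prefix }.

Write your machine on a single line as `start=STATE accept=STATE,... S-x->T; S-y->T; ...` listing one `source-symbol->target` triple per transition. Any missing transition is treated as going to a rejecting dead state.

start=s0; accept=s7; s0-a->s1; s0-b->s2; s1-a->s1; s1-b->s1; s2-a->s3; s2-b->s1; s3-a->s4; s3-b->s1; s4-a->s4; s4-b->s5; s5-a->s5; s5-b->s6; s6-a->s6; s6-b->s7; s7-a->s7; s7-b->s1

Handle the two conditions separately and then intersect. The first has 6 states tracking the count of `b`s, saturating at 5; the second has 5 states tracking whether the input so far still matches the prefix `baa`. A product state is a pair (one from each), accepting exactly when both do. After merging equivalent states the machine shrinks.
An 8-state machine:
        a   b  
>  s0   s1  s2 
   s1   s1  s1 
   s2   s3  s1 
   s3   s4  s1 
   s4   s4  s5 
   s5   s5  s6 
   s6   s6  s7 
 * s7   s7  s1 
(> = start, * = accepting)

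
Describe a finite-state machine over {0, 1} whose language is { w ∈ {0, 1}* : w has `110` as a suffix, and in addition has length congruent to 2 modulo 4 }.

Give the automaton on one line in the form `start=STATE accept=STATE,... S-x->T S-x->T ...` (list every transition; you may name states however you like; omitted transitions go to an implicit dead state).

Run two small machines in parallel and take their product. One (4 states) tracks how much of the suffix `110` has currently been matched; the other (4 states) tracks the input length modulo 4. Each combined state is a pair, one component from each; accept when both components accept. After merging equivalent states the machine shrinks.
A 7-state machine:
       0  1 
>  A   B  B 
   B   C  C 
   C   D  D 
   D   A  E 
   E   B  F 
   F   G  C 
 * G   D  D 
(> = start, * = accepting)

start=A accept=G A-0->B A-1->B B-0->C B-1->C C-0->D C-1->D D-0->A D-1->E E-0->B E-1->F F-0->G F-1->C G-0->D G-1->D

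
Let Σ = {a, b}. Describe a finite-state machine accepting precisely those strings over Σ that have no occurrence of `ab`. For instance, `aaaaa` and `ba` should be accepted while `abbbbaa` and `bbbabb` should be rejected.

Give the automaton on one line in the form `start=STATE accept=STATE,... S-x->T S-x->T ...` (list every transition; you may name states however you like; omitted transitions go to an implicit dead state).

start=q0 accept=q0,q1 q0-a->q1 q0-b->q0 q1-a->q1 q1-b->q2 q2-a->q2 q2-b->q2

This is the complement of 'contains `ab`'. Use the same substring-matching states — q0 through q2 holding how much of `ab` has just been matched — but flip the accepting set: everything except the trap q2 accepts.
With 3 states:
        a   b  
>* q0   q1  q0 
 * q1   q1  q2 
   q2   q2  q2 
(> = start, * = accepting)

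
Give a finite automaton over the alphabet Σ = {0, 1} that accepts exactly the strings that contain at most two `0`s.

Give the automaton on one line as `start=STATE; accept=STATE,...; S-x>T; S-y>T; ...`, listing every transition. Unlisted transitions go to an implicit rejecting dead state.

Only the number of `0`s matters, and only up to 3. Make a chain A → B → C → D advanced by each `0` (with D absorbing); every other symbol self-loops. The accepting set is {A, B, C}.
4 states suffice.
       0  1 
>* A   B  A 
 * B   C  B 
 * C   D  C 
   D   D  D 
(> = start, * = accepting)

start=A; accept=A,B,C; A-0>B; A-1>A; B-0>C; B-1>B; C-0>D; C-1>C; D-0>D; D-1>D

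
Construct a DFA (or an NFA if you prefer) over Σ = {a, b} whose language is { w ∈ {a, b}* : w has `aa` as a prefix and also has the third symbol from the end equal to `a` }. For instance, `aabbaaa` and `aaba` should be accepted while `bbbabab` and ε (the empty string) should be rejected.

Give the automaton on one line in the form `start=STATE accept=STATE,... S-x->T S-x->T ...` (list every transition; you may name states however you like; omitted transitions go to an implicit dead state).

Build one automaton per condition and run them in lockstep. One (4 states) tracks whether the input so far still matches the prefix `aa`; the other (15 states) tracks the last 3 symbols read. Each combined state is a pair, one component from each; accept when both components accept. Minimizing collapses redundant product states.
          a    b  
>  q0     q1   q2 
   q1     q3   q2 
   q2     q2   q2 
   q3     q4   q5 
 * q4     q4   q5 
 * q5     q6   q7 
 * q6     q3   q8 
 * q7     q9  q10 
   q8     q6   q7 
   q9     q3   q8 
   q10    q9  q10 
(> = start, * = accepting)

start=q0 accept=q4,q5,q6,q7 q0-a->q1 q0-b->q2 q1-a->q3 q1-b->q2 q2-a->q2 q2-b->q2 q3-a->q4 q3-b->q5 q4-a->q4 q4-b->q5 q5-a->q6 q5-b->q7 q6-a->q3 q6-b->q8 q7-a->q9 q7-b->q10 q8-a->q6 q8-b->q7 q9-a->q3 q9-b->q8 q10-a->q9 q10-b->q10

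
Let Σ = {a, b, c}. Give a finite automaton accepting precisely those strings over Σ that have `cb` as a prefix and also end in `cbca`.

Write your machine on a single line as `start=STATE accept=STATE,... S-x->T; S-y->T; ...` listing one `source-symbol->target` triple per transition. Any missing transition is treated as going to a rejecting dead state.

start=q0; accept=q7; q0-a->q1; q0-b->q1; q0-c->q2; q1-a->q1; q1-b->q1; q1-c->q1; q2-a->q1; q2-b->q3; q2-c->q1; q3-a->q4; q3-b->q4; q3-c->q5; q4-a->q4; q4-b->q4; q4-c->q6; q5-a->q7; q5-b->q3; q5-c->q6; q6-a->q4; q6-b->q3; q6-c->q6; q7-a->q4; q7-b->q4; q7-c->q6

Handle the two conditions separately and then intersect. One (4 states) tracks whether the input so far still matches the prefix `cb`; the other (5 states) tracks how much of the suffix `cbca` has currently been matched. Each combined state is a pair, one component from each; accept when both components accept. Equivalent product states are then merged.
8 states suffice.
        a   b   c  
>  q0   q1  q1  q2 
   q1   q1  q1  q1 
   q2   q1  q3  q1 
   q3   q4  q4  q5 
   q4   q4  q4  q6 
   q5   q7  q3  q6 
   q6   q4  q3  q6 
 * q7   q4  q4  q6 
(> = start, * = accepting)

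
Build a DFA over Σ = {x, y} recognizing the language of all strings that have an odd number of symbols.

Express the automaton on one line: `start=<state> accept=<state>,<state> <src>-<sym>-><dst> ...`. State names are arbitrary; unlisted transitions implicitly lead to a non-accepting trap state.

Only the length mod 2 matters, so use a 2-cycle: from any state, every input symbol moves to the next state, wrapping q1 back to q0. Mark q1 accepting.
2 states suffice.
        x   y  
>  q0   q1  q1 
 * q1   q0  q0 
(> = start, * = accepting)

start=q0 accept=q1 q0-x->q1 q0-y->q1 q1-x->q0 q1-y->q0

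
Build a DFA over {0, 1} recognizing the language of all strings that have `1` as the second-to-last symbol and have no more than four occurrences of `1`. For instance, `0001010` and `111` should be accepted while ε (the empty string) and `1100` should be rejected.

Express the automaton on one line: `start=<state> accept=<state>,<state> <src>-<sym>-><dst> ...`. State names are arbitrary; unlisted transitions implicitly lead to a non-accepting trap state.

Run two small machines in parallel and take their product. One (7 states) tracks the last 2 symbols read; the other (6 states) tracks the count of `1`s, saturating at 5. Each combined state is a pair, one component from each; accept when both components accept. Equivalent product states are then merged.
A 16-state machine:
          0    1  
>  s0     s0   s1 
   s1     s2   s3 
 * s2     s4   s5 
 * s3     s6   s7 
   s4     s4   s5 
   s5     s6   s7 
 * s6     s8   s9 
 * s7    s10  s11 
   s8     s8   s9 
   s9    s10  s11 
 * s10   s12  s13 
 * s11   s14  s15 
   s12   s12  s13 
   s13   s14  s15 
 * s14   s15  s15 
   s15   s15  s15 
(> = start, * = accepting)

start=s0 accept=s2,s3,s6,s7,s10,s11,s14 s0-0->s0 s0-1->s1 s1-0->s2 s1-1->s3 s2-0->s4 s2-1->s5 s3-0->s6 s3-1->s7 s4-0->s4 s4-1->s5 s5-0->s6 s5-1->s7 s6-0->s8 s6-1->s9 s7-0->s10 s7-1->s11 s8-0->s8 s8-1->s9 s9-0->s10 s9-1->s11 s10-0->s12 s10-1->s13 s11-0->s14 s11-1->s15 s12-0->s12 s12-1->s13 s13-0->s14 s13-1->s15 s14-0->s15 s14-1->s15 s15-0->s15 s15-1->s15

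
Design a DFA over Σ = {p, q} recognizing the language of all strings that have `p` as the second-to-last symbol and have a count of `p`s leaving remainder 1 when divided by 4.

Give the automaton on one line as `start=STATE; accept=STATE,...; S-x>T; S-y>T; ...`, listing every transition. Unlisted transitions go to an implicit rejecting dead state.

Handle the two conditions separately and then intersect. One (7 states) tracks the last 2 symbols read; the other (4 states) tracks the count of `p`s modulo 4. Each combined state is a pair, one component from each; accept when both components accept. Minimizing collapses redundant product states.
8 states suffice.
       p  q 
>  A   B  A 
   B   C  D 
   C   E  C 
 * D   C  F 
   E   G  E 
   F   C  F 
   G   H  A 
 * H   C  D 
(> = start, * = accepting)

start=A; accept=D,H; A-p>B; A-q>A; B-p>C; B-q>D; C-p>E; C-q>C; D-p>C; D-q>F; E-p>G; E-q>E; F-p>C; F-q>F; G-p>H; G-q>A; H-p>C; H-q>D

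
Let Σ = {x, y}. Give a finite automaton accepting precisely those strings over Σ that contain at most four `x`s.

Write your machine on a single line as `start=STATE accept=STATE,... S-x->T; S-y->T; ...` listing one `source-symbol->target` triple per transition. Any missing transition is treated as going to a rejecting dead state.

Count `x`s, saturating at 5: states A through E mean 0 through 4 `x`s seen; F means more than 4. Each `x` increments (capped at F); other symbols loop. Accept from {A, B, C, D, E}.
6 states suffice.
       x  y 
>* A   B  A 
 * B   C  B 
 * C   D  C 
 * D   E  D 
 * E   F  E 
   F   F  F 
(> = start, * = accepting)

start=A; accept=A,B,C,D,E; A-x->B; A-y->A; B-x->C; B-y->B; C-x->D; C-y->C; D-x->E; D-y->D; E-x->F; E-y->E; F-x->F; F-y->F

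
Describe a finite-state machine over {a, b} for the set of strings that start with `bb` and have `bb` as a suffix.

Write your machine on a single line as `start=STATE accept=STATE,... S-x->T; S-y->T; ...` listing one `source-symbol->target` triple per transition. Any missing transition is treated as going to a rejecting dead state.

Handle the two conditions separately and then intersect. One (4 states) tracks whether the input so far still matches the prefix `bb`; the other (3 states) tracks how much of the suffix `bb` has currently been matched. Each combined state is a pair, one component from each; accept when both components accept. After merging equivalent states the machine shrinks.
        a   b  
>  s0   s1  s2 
   s1   s1  s1 
   s2   s1  s3 
 * s3   s4  s3 
   s4   s4  s5 
   s5   s4  s3 
(> = start, * = accepting)

start=s0; accept=s3; s0-a->s1; s0-b->s2; s1-a->s1; s1-b->s1; s2-a->s1; s2-b->s3; s3-a->s4; s3-b->s3; s4-a->s4; s4-b->s5; s5-a->s4; s5-b->s3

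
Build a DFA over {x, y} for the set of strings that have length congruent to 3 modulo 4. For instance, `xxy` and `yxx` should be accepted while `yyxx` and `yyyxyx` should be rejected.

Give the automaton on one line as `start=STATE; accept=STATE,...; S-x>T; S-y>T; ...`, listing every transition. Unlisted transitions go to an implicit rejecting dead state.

Only the length mod 4 matters, so use a 4-cycle: from any state, every input symbol moves to the next state, wrapping q3 back to q0. Mark q3 accepting.
4 states suffice.
        x   y  
>  q0   q1  q1 
   q1   q2  q2 
   q2   q3  q3 
 * q3   q0  q0 
(> = start, * = accepting)

start=q0; accept=q3; q0-x>q1; q0-y>q1; q1-x>q2; q1-y>q2; q2-x>q3; q2-y>q3; q3-x>q0; q3-y>q0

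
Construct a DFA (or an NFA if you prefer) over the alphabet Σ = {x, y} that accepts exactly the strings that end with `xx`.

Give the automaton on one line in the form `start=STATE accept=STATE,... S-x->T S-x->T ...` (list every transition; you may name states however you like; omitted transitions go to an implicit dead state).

Remember how much of `xx` the current input suffix matches. State q0 means no match yet; q1 means the last symbol is `x`; q2 means the last 2 symbols are `xx`. Only q2 accepts. On a mismatch, fall back to the longest proper suffix that is still a prefix of `xx`.
3 states suffice.
        x   y  
>  q0   q1  q0 
   q1   q2  q0 
 * q2   q2  q0 
(> = start, * = accepting)

start=q0 accept=q2 q0-x->q1 q0-y->q0 q1-x->q2 q1-y->q0 q2-x->q2 q2-y->q0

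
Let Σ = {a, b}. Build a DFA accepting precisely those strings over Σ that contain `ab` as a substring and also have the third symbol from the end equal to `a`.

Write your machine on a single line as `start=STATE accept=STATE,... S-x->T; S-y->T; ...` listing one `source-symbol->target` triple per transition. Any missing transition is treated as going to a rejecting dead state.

start=q0; accept=q4,q5,q6,q10; q0-a->q1; q0-b->q0; q1-a->q2; q1-b->q3; q2-a->q2; q2-b->q4; q3-a->q5; q3-b->q6; q4-a->q5; q4-b->q6; q5-a->q7; q5-b->q3; q6-a->q8; q6-b->q9; q7-a->q10; q7-b->q4; q8-a->q7; q8-b->q3; q9-a->q8; q9-b->q9; q10-a->q10; q10-b->q4

Run two small machines in parallel and take their product. The first has 3 states tracking whether and how much of `ab` has been seen; the second has 15 states tracking the last 3 symbols read. A product state is a pair (one from each), accepting exactly when both do. Equivalent product states are then merged.
11 states suffice.
          a    b  
>  q0     q1   q0 
   q1     q2   q3 
   q2     q2   q4 
   q3     q5   q6 
 * q4     q5   q6 
 * q5     q7   q3 
 * q6     q8   q9 
   q7    q10   q4 
   q8     q7   q3 
   q9     q8   q9 
 * q10   q10   q4 
(> = start, * = accepting)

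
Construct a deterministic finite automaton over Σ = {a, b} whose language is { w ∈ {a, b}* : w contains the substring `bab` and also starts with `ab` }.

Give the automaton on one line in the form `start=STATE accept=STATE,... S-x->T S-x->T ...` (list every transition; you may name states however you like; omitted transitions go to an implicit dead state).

start=q0 accept=q9 q0-a->q1 q0-b->q2 q1-a->q3 q1-b->q4 q2-a->q5 q2-b->q2 q3-a->q3 q3-b->q2 q4-a->q6 q4-b->q4 q5-a->q3 q5-b->q7 q6-a->q8 q6-b->q9 q7-a->q7 q7-b->q7 q8-a->q8 q8-b->q4 q9-a->q9 q9-b->q9

Run two small machines in parallel and take their product. The first has 4 states tracking whether and how much of `bab` has been seen; the second has 4 states tracking whether the input so far still matches the prefix `ab`. A product state is a pair (one from each), accepting exactly when both do.
        a   b  
>  q0   q1  q2 
   q1   q3  q4 
   q2   q5  q2 
   q3   q3  q2 
   q4   q6  q4 
   q5   q3  q7 
   q6   q8  q9 
   q7   q7  q7 
   q8   q8  q4 
 * q9   q9  q9 
(> = start, * = accepting)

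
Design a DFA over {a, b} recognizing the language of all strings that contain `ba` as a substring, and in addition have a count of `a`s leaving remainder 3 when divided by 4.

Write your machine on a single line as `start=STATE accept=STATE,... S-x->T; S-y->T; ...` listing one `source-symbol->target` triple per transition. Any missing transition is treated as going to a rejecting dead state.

start=q0; accept=q8; q0-a->q1; q0-b->q2; q1-a->q3; q1-b->q4; q2-a->q4; q2-b->q2; q3-a->q5; q3-b->q6; q4-a->q6; q4-b->q4; q5-a->q0; q5-b->q7; q6-a->q8; q6-b->q6; q7-a->q2; q7-b->q7; q8-a->q2; q8-b->q8

Build one automaton per condition and run them in lockstep. One (3 states) tracks whether and how much of `ba` has been seen; the other (4 states) tracks the count of `a`s modulo 4. Each combined state is a pair, one component from each; accept when both components accept. Minimizing collapses redundant product states.
A 9-state machine:
        a   b  
>  q0   q1  q2 
   q1   q3  q4 
   q2   q4  q2 
   q3   q5  q6 
   q4   q6  q4 
   q5   q0  q7 
   q6   q8  q6 
   q7   q2  q7 
 * q8   q2  q8 
(> = start, * = accepting)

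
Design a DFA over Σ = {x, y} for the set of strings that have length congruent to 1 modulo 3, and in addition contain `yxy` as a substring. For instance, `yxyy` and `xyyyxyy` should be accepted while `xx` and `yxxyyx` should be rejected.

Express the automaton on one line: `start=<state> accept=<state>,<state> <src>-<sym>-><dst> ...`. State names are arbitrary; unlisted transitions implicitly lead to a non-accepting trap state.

start=q0 accept=q10 q0-x->q1 q0-y->q2 q1-x->q3 q1-y->q4 q2-x->q5 q2-y->q4 q3-x->q0 q3-y->q6 q4-x->q7 q4-y->q6 q5-x->q0 q5-y->q8 q6-x->q9 q6-y->q2 q7-x->q1 q7-y->q10 q8-x->q10 q8-y->q10 q9-x->q3 q9-y->q11 q10-x->q11 q10-y->q11 q11-x->q8 q11-y->q8

Build one automaton per condition and run them in lockstep. The first has 3 states tracking the input length modulo 3; the second has 4 states tracking whether and how much of `yxy` has been seen. A product state is a pair (one from each), accepting exactly when both do.
A 12-state machine:
          x    y  
>  q0     q1   q2 
   q1     q3   q4 
   q2     q5   q4 
   q3     q0   q6 
   q4     q7   q6 
   q5     q0   q8 
   q6     q9   q2 
   q7     q1  q10 
   q8    q10  q10 
   q9     q3  q11 
 * q10   q11  q11 
   q11    q8   q8 
(> = start, * = accepting)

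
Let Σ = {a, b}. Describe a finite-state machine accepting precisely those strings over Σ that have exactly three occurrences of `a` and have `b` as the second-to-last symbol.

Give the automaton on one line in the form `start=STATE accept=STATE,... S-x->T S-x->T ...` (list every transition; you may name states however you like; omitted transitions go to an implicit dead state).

Handle the two conditions separately and then intersect. One (5 states) tracks the count of `a`s, saturating at 4; the other (7 states) tracks the last 2 symbols read. Each combined state is a pair, one component from each; accept when both components accept. Minimizing collapses redundant product states.
With 9 states:
        a   b  
>  S0   S1  S0 
   S1   S2  S1 
   S2   S3  S4 
   S3   S5  S6 
   S4   S7  S4 
   S5   S5  S5 
   S6   S5  S8 
 * S7   S5  S6 
 * S8   S5  S8 
(> = start, * = accepting)

start=S0 accept=S7,S8 S0-a->S1 S0-b->S0 S1-a->S2 S1-b->S1 S2-a->S3 S2-b->S4 S3-a->S5 S3-b->S6 S4-a->S7 S4-b->S4 S5-a->S5 S5-b->S5 S6-a->S5 S6-b->S8 S7-a->S5 S7-b->S6 S8-a->S5 S8-b->S8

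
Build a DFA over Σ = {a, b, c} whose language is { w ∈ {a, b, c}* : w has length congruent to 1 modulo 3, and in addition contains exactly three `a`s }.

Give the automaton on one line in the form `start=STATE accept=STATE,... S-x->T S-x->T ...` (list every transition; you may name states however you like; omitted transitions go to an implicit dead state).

start=q0 accept=q10 q0-a->q1 q0-b->q2 q0-c->q2 q1-a->q3 q1-b->q4 q1-c->q4 q2-a->q4 q2-b->q5 q2-c->q5 q3-a->q6 q3-b->q7 q3-c->q7 q4-a->q7 q4-b->q8 q4-c->q8 q5-a->q8 q5-b->q0 q5-c->q0 q6-a->q9 q6-b->q10 q6-c->q10 q7-a->q10 q7-b->q11 q7-c->q11 q8-a->q11 q8-b->q1 q8-c->q1 q9-a->q9 q9-b->q9 q9-c->q9 q10-a->q9 q10-b->q12 q10-c->q12 q11-a->q12 q11-b->q3 q11-c->q3 q12-a->q9 q12-b->q6 q12-c->q6

Build one automaton per condition and run them in lockstep. The first has 3 states tracking the input length modulo 3; the second has 5 states tracking the count of `a`s, saturating at 4. A product state is a pair (one from each), accepting exactly when both do. Equivalent product states are then merged.
13 states suffice.
          a    b    c  
>  q0     q1   q2   q2 
   q1     q3   q4   q4 
   q2     q4   q5   q5 
   q3     q6   q7   q7 
   q4     q7   q8   q8 
   q5     q8   q0   q0 
   q6     q9  q10  q10 
   q7    q10  q11  q11 
   q8    q11   q1   q1 
   q9     q9   q9   q9 
 * q10    q9  q12  q12 
   q11   q12   q3   q3 
   q12    q9   q6   q6 
(> = start, * = accepting)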